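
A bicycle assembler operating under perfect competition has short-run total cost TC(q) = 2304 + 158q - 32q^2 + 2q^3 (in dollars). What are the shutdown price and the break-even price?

Shutdown price = $30; break-even price = $254

AVC = 158 - 32q + 2q^2; minimized at q = 8, giving min AVC = $30. That is the shutdown price.
ATC = 2304/q + 158 - 32q + 2q^2. Setting dATC/dq = −2304/q^2 − 32 + 4q = 0 gives q = 12 (since 4·12^3 − 32·12^2 = 2304).
min ATC = 2304/12 + 158 − 32·12 + 2·12^2 = $254. That is the break-even price.
For $30 ≤ P < $254 the firm produces at a loss; below $30 it shuts down.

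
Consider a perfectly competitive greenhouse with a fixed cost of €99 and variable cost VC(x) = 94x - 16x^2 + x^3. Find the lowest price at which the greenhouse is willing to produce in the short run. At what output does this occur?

€30 per unit, at x = 8

Short-run supply begins at min AVC. From VC = 94x - 16x^2 + x^3, AVC = 94 - 16x + x^2.
dAVC/dx = -16 + 2x = 0 gives x = 8. min AVC = 94 - 16·8 + 8^2 = 30.
The firm shuts down for any P below €30.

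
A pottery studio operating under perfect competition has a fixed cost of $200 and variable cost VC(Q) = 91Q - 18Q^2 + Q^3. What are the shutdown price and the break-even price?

Shutdown price = $10; break-even price = $31

AVC = 91 - 18Q + Q^2; minimized at Q = 9, giving min AVC = $10. That is the shutdown price.
ATC = 200/Q + 91 - 18Q + Q^2. Setting dATC/dQ = −200/Q^2 − 18 + 2Q = 0 gives Q = 10 (since 2·10^3 − 18·10^2 = 200).
min ATC = 200/10 + 91 − 18·10 + 10^2 = $31. That is the break-even price.
For $10 ≤ P < $31 the firm produces at a loss; below $10 it shuts down.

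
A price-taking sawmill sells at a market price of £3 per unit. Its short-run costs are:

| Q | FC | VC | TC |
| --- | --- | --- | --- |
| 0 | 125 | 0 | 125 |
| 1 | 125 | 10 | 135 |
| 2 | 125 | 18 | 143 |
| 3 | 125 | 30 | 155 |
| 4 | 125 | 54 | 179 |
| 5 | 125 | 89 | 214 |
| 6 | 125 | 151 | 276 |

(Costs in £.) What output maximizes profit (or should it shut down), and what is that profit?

Profit at each row (π = 3Q − TC): Q=0: -125; Q=1: -132; Q=2: -137; Q=3: -146; Q=4: -167; Q=5: -199; Q=6: -258.
Profit is highest at Q = 0. Equivalently, the lowest AVC in the table is 18/2 ≈ £9 at Q = 2, and P = £3 falls below it — price never covers variable cost, so the firm shuts down and loses only its fixed cost.

Q = 0 (shut down); profit = -£125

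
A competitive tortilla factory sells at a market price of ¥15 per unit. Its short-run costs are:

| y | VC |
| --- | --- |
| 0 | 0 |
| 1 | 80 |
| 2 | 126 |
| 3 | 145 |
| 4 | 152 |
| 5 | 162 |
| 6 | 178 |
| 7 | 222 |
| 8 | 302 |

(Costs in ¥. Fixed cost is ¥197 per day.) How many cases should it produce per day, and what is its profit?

Profit at each row (π = 15y − TC): y=0: -197; y=1: -262; y=2: -293; y=3: -297; y=4: -289; y=5: -284; y=6: -285; y=7: -314; y=8: -379.
Profit is highest at y = 0. Equivalently, the lowest AVC in the table is 178/6 ≈ ¥29.67 at y = 6, and P = ¥15 falls below it — price never covers variable cost, so the firm shuts down and loses only its fixed cost.

y = 0 (shut down); profit = -¥197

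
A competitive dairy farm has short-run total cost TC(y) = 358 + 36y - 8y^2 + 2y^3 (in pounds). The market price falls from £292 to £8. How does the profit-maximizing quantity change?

MC = 36 - 16y + 6y^2; the shutdown threshold is min AVC = £28 (at y = 2).
With P = £292 above the shutdown price, P = MC gives y = 8.
At P = £8 < min AVC = £28, price no longer covers variable cost at any output, so the firm shuts down: y = 0.

Output falls from 8 to 0 (the firm shuts down)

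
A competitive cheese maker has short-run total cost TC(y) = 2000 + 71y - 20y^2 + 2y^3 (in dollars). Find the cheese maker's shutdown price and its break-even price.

Shutdown price = $21; break-even price = $271

Shutdown price = min AVC. AVC = 71 - 20y + 2y^2, with vertex at y = 5 and minimum $21.
ATC = 2000/y + 71 - 20y + 2y^2. Setting dATC/dy = −2000/y^2 − 20 + 4y = 0 gives y = 10 (since 4·10^3 − 20·10^2 = 2000).
min ATC = 2000/10 + 71 − 20·10 + 2·10^2 = $271. That is the break-even price.
Between these two prices the firm operates at a loss; above $271 it earns a profit.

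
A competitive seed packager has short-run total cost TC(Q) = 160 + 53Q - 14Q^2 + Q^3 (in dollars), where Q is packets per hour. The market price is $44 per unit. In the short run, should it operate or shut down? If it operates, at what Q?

Produce at Q = 9

From TC, MC = TC'(Q) = 53 - 28Q + 3Q^2 and AVC = VC/Q = 53 - 14Q + Q^2.
The AVC parabola has its vertex at Q = 14/2 = 7, where AVC = 53 - 14·7 + 7^2 = $4.
Because $44 ≥ $4, revenue can cover variable cost; the firm operates.
Set P = MC: 44 = 53 - 28Q + 3Q^2 → 9 - 28Q + 3Q^2 = 0. The roots are Q = 1/3 and Q = 9; the profit-maximizing output is on the rising part of MC, so Q* = 9.
Check: AVC at Q = 9 is $8 ≤ P, so revenue covers variable cost.
Profit = P·Q − TC = 44·9 − 232 = $164.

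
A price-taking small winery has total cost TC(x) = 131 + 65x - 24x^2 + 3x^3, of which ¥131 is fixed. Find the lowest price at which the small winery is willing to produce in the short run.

¥17 per unit

The firm shuts down when price falls below the minimum of average variable cost. AVC = VC/x = 65 - 24x + 3x^2.
At the minimum of AVC, MC = AVC. MC = 65 - 48x + 9x^2; setting MC = AVC gives 6x^2 - 24x = 0, so x = 4. min AVC = 17.
The firm shuts down for any P below ¥17.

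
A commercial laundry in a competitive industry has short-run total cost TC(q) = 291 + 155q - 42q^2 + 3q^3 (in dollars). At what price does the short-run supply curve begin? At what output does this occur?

$8 per unit, at q = 7

Short-run supply begins at min AVC. From VC = 155q - 42q^2 + 3q^3, AVC = 155 - 42q + 3q^2.
At the minimum of AVC, MC = AVC. MC = 155 - 84q + 9q^2; setting MC = AVC gives 6q^2 - 42q = 0, so q = 7. min AVC = 8.
The firm shuts down for any P below $8.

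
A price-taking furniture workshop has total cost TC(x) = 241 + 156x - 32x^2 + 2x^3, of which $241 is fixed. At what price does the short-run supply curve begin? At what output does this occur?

The shutdown price is the minimum of AVC. VC = 156x - 32x^2 + 2x^3, so AVC = 156 - 32x + 2x^2.
dAVC/dx = -32 + 4x = 0 gives x = 8. min AVC = 156 - 32·8 + 2·8^2 = 28.
So the shutdown price is $28.

$28 per unit, at x = 8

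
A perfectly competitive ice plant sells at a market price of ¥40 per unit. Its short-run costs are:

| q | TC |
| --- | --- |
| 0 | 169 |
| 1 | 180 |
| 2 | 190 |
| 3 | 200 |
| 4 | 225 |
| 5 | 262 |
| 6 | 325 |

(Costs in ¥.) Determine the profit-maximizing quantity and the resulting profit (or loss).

q = 5; profit = -¥62

Compute π = P·q − TC at each output: q=0: -169; q=1: -140; q=2: -110; q=3: -80; q=4: -65; q=5: -62; q=6: -85.
Profit is maximized at q = 5. AVC there is 93/5 = ¥18.60 ≤ P, so producing beats shutting down (which would give -¥169).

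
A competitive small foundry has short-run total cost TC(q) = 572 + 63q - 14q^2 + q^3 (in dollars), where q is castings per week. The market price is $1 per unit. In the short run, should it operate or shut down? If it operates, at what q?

Shut down

From TC, MC = TC'(q) = 63 - 28q + 3q^2 and AVC = VC/q = 63 - 14q + q^2.
The AVC parabola has its vertex at q = 14/2 = 7, where AVC = 63 - 14·7 + 7^2 = $14.
With P < min AVC ($1 < $14), every unit sold adds to the loss.
The firm minimizes its loss by shutting down and losing only its fixed cost of $572.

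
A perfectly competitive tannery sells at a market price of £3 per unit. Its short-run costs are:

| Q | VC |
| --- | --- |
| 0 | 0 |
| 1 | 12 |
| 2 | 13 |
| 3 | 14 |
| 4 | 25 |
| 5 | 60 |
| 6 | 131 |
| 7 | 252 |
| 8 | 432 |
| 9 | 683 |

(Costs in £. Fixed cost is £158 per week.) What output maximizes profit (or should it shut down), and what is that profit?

Q = 0 (shut down); profit = -£158

Profit at each row (π = 3Q − TC): Q=0: -158; Q=1: -167; Q=2: -165; Q=3: -163; Q=4: -171; Q=5: -203; Q=6: -271; Q=7: -389; Q=8: -566; Q=9: -814.
Profit is highest at Q = 0. Equivalently, the lowest AVC in the table is 14/3 ≈ £4.67 at Q = 3, and P = £3 falls below it — price never covers variable cost, so the firm shuts down and loses only its fixed cost.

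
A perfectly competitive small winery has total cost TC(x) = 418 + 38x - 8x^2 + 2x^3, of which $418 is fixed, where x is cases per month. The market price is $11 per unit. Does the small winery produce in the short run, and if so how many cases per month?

From TC, MC = TC'(x) = 38 - 16x + 6x^2 and AVC = VC/x = 38 - 8x + 2x^2.
AVC is minimized where dAVC/dx = -8 + 4x = 0, at x = 2; min AVC = 38 - 8·2 + 2·2^2 = $30.
With P < min AVC ($11 < $30), every unit sold adds to the loss.
The firm minimizes its loss by shutting down and losing only its fixed cost of $418.

Shut down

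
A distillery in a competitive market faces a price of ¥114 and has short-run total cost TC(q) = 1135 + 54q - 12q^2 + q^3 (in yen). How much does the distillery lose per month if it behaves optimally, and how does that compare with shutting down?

Profit = -¥335 at q = 10

AVC = 54 - 12q + q^2 has its minimum ¥18 at q = 6; price ¥114 clears that bar, so the firm operates.
MC = 54 - 24q + 3q^2. Setting P = MC and taking the root on the rising branch gives q* = 10.
TR = 114·10 = 1140. TC = 1135 + 340 = 1475. Profit = 1140 − 1475 = -¥335.
That loss of ¥335 beats the ¥1135 the firm would lose by shutting down; producing recovers ¥800 of fixed cost.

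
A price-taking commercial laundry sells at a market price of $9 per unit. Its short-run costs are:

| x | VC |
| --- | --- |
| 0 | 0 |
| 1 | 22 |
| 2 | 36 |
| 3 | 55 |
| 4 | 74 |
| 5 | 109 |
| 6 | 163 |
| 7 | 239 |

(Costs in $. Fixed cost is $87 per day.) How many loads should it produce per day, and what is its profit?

Tabulate TR − TC: x=0: -87; x=1: -100; x=2: -105; x=3: -115; x=4: -125; x=5: -151; x=6: -196; x=7: -263.
Profit is highest at x = 0. Equivalently, the lowest AVC in the table is 36/2 ≈ $18 at x = 2, and P = $9 falls below it — price never covers variable cost, so the firm shuts down and loses only its fixed cost.

x = 0 (shut down); profit = -$87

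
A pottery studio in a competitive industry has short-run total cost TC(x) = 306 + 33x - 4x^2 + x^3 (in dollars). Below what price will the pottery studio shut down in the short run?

$29 per unit

Short-run supply begins at min AVC. From VC = 33x - 4x^2 + x^3, AVC = 33 - 4x + x^2.
dAVC/dx = -4 + 2x = 0 gives x = 2. min AVC = 33 - 4·2 + 2^2 = 29.
For P < $29 the firm produces nothing.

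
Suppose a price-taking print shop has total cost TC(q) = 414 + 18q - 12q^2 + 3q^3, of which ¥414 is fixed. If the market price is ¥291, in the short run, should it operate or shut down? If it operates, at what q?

Produce at q = 7

Strip out fixed cost: VC = 18q - 12q^2 + 3q^3. Then AVC = 18 - 12q + 3q^2 and MC = 18 - 24q + 9q^2.
AVC hits its minimum where MC = AVC, at q = 2, giving min AVC = 18 - 12·2 + 3·2^2 = ¥6.
Because ¥291 ≥ ¥6, revenue can cover variable cost; the firm operates.
P = MC gives -273 - 24q + 9q^2 = 0, with roots -13/3 and 7. Take the larger (rising MC): q* = 7.
Check: AVC at q = 7 is ¥81 ≤ P, so revenue covers variable cost.
Profit = P·q − TC = 291·7 − 981 = ¥1056.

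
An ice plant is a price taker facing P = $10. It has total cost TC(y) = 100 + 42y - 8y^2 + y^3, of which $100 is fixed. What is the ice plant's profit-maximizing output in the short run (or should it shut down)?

Shut down

From TC, MC = TC'(y) = 42 - 16y + 3y^2 and AVC = VC/y = 42 - 8y + y^2.
AVC hits its minimum where MC = AVC, at y = 4, giving min AVC = 42 - 8·4 + 4^2 = $26.
P = $10 lies below min AVC = $26; no output level covers variable cost.
The firm minimizes its loss by shutting down and losing only its fixed cost of $100.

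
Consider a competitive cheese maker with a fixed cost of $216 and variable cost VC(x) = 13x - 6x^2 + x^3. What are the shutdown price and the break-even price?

Shutdown price = $4; break-even price = $49

AVC = 13 - 6x + x^2; minimized at x = 3, giving min AVC = $4. That is the shutdown price.
ATC = 216/x + 13 - 6x + x^2. Setting dATC/dx = −216/x^2 − 6 + 2x = 0 gives x = 6 (since 2·6^3 − 6·6^2 = 216).
min ATC = 216/6 + 13 − 6·6 + 6^2 = $49. That is the break-even price.
Between these two prices the firm operates at a loss; above $49 it earns a profit.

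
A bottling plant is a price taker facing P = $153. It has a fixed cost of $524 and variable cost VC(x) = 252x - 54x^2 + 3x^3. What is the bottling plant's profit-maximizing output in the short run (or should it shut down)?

Produce at x = 11

Variable cost is VC = 252x - 54x^2 + 3x^3, so AVC = VC/x = 252 - 54x + 3x^2 and MC = dTC/dx = 252 - 108x + 9x^2.
AVC is minimized where dAVC/dx = -54 + 6x = 0, at x = 9; min AVC = 252 - 54·9 + 3·9^2 = $9.
Because $153 ≥ $9, revenue can cover variable cost; the firm operates.
Set P = MC: 153 = 252 - 108x + 9x^2 → 99 - 108x + 9x^2 = 0. The roots are x = 1 and x = 11; the profit-maximizing output is on the rising part of MC, so x* = 11.
Check: AVC at x = 11 is $21 ≤ P, so revenue covers variable cost.
Profit = P·x − TC = 153·11 − 755 = $928.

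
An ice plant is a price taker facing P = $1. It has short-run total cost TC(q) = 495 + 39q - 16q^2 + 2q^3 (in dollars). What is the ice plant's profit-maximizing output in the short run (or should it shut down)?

Strip out fixed cost: VC = 39q - 16q^2 + 2q^3. Then AVC = 39 - 16q + 2q^2 and MC = 39 - 32q + 6q^2.
The AVC parabola has its vertex at q = 16/4 = 4, where AVC = 39 - 16·4 + 2·4^2 = $7.
P = $1 lies below min AVC = $7; no output level covers variable cost.
Best response: produce nothing and absorb the $495 fixed cost.

Shut down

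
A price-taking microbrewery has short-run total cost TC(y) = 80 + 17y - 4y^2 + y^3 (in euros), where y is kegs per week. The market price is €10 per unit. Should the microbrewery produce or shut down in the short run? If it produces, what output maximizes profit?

Shut down

Variable cost is VC = 17y - 4y^2 + y^3, so AVC = VC/y = 17 - 4y + y^2 and MC = dTC/dy = 17 - 8y + 3y^2.
AVC is minimized where dAVC/dy = -4 + 2y = 0, at y = 2; min AVC = 17 - 4·2 + 2^2 = €13.
Since P = €10 < min AVC = €13, price fails to cover variable cost at any output.
Best response: produce nothing and absorb the €80 fixed cost.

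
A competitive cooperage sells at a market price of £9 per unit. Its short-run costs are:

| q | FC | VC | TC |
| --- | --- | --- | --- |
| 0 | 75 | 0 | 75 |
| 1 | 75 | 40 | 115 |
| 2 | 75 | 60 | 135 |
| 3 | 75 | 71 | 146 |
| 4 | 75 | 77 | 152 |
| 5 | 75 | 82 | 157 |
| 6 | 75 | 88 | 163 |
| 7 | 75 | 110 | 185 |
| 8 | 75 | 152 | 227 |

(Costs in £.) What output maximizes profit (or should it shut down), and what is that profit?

Compute π = P·q − TC at each output: q=0: -75; q=1: -106; q=2: -117; q=3: -119; q=4: -116; q=5: -112; q=6: -109; q=7: -122; q=8: -155.
Profit is highest at q = 0. Equivalently, the lowest AVC in the table is 88/6 ≈ £14.67 at q = 6, and P = £9 falls below it — price never covers variable cost, so the firm shuts down and loses only its fixed cost.

q = 0 (shut down); profit = -£75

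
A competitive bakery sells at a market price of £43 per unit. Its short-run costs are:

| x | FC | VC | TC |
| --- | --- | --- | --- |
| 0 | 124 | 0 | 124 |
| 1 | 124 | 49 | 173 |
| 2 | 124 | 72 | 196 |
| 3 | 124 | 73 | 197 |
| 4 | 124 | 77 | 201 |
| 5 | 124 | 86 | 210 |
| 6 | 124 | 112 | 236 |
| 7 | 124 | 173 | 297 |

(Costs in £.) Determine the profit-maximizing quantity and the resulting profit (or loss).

x = 6; profit = £22

Tabulate TR − TC: x=0: -124; x=1: -130; x=2: -110; x=3: -68; x=4: -29; x=5: 5; x=6: 22; x=7: 4.
Profit is maximized at x = 6. AVC there is 112/6 = £18.67 ≤ P, so producing beats shutting down (which would give -£124).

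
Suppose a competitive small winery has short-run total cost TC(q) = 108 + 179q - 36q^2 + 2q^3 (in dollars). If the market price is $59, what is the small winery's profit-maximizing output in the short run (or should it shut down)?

Strip out fixed cost: VC = 179q - 36q^2 + 2q^3. Then AVC = 179 - 36q + 2q^2 and MC = 179 - 72q + 6q^2.
AVC is minimized where dAVC/dq = -36 + 4q = 0, at q = 9; min AVC = 179 - 36·9 + 2·9^2 = $17.
P = $59 exceeds min AVC = $17, so the firm stays open.
P = MC gives 120 - 72q + 6q^2 = 0, with roots 2 and 10. Take the larger (rising MC): q* = 10.
Check: AVC at q = 10 is $19 ≤ P, so revenue covers variable cost.
Profit = P·q − TC = 59·10 − 298 = $292.

Produce at q = 10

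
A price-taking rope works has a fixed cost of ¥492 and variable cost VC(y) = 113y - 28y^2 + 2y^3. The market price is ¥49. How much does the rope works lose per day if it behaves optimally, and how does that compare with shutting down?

AVC = 113 - 28y + 2y^2 has its minimum ¥15 at y = 7; price ¥49 clears that bar, so the firm operates.
With MC = 113 - 56y + 6y^2, P = MC on the upward-sloping part at y* = 8.
TR = 49·8 = 392. TC = 492 + 136 = 628. Profit = 392 − 628 = -¥236.
Shutting down would mean losing the fixed cost of ¥492, so operating at a loss of ¥236 is better by ¥256.

Profit = -¥236 at y = 8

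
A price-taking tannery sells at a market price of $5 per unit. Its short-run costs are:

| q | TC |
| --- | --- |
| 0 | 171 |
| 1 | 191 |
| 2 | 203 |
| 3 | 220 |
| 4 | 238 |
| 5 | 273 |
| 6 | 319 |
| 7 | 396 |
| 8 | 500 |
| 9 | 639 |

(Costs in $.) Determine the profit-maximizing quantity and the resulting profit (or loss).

q = 0 (shut down); profit = -$171

Profit at each row (π = 5q − TC): q=0: -171; q=1: -186; q=2: -193; q=3: -205; q=4: -218; q=5: -248; q=6: -289; q=7: -361; q=8: -460; q=9: -594.
Profit is highest at q = 0. Equivalently, the lowest AVC in the table is 32/2 ≈ $16 at q = 2, and P = $5 falls below it — price never covers variable cost, so the firm shuts down and loses only its fixed cost.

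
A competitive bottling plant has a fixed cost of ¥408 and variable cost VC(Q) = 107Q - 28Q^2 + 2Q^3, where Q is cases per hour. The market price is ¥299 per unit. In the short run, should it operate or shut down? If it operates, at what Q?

Produce at Q = 12

From TC, MC = TC'(Q) = 107 - 56Q + 6Q^2 and AVC = VC/Q = 107 - 28Q + 2Q^2.
AVC is minimized where dAVC/dQ = -28 + 4Q = 0, at Q = 7; min AVC = 107 - 28·7 + 2·7^2 = ¥9.
P = ¥299 exceeds min AVC = ¥9, so the firm stays open.
P = MC gives -192 - 56Q + 6Q^2 = 0, with roots -8/3 and 12. Take the larger (rising MC): Q* = 12.
Check: AVC at Q = 12 is ¥59 ≤ P, so revenue covers variable cost.
Profit = P·Q − TC = 299·12 − 1116 = ¥2472.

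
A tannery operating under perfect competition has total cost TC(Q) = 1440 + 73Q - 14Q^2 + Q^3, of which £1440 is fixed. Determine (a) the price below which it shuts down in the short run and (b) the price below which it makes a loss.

Shutdown price = min AVC. AVC = 73 - 14Q + Q^2, with vertex at Q = 7 and minimum £24.
ATC = 1440/Q + 73 - 14Q + Q^2. Setting dATC/dQ = −1440/Q^2 − 14 + 2Q = 0 gives Q = 12 (since 2·12^3 − 14·12^2 = 1440).
min ATC = 1440/12 + 73 − 14·12 + 12^2 = £169. That is the break-even price.
Between these two prices the firm operates at a loss; above £169 it earns a profit.

Shutdown price = £24; break-even price = £169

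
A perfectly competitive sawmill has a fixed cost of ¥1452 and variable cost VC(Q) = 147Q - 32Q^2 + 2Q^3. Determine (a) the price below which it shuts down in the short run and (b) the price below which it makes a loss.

Shutdown price = ¥19; break-even price = ¥169

Shutdown price = min AVC. AVC = 147 - 32Q + 2Q^2, with vertex at Q = 8 and minimum ¥19.
ATC = 1452/Q + 147 - 32Q + 2Q^2. Setting dATC/dQ = −1452/Q^2 − 32 + 4Q = 0 gives Q = 11 (since 4·11^3 − 32·11^2 = 1452).
min ATC = 1452/11 + 147 − 32·11 + 2·11^2 = ¥169. That is the break-even price.
For ¥19 ≤ P < ¥169 the firm produces at a loss; below ¥19 it shuts down.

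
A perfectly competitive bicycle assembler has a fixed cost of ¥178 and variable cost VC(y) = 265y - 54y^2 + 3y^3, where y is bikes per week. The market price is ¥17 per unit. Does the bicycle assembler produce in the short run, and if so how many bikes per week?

Shut down

From TC, MC = TC'(y) = 265 - 108y + 9y^2 and AVC = VC/y = 265 - 54y + 3y^2.
AVC hits its minimum where MC = AVC, at y = 9, giving min AVC = 265 - 54·9 + 3·9^2 = ¥22.
Since P = ¥17 < min AVC = ¥22, price fails to cover variable cost at any output.
Shutting down limits the loss to fixed cost, ¥178.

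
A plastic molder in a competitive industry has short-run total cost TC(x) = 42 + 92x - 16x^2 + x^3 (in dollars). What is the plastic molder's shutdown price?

The shutdown price is the minimum of AVC. VC = 92x - 16x^2 + x^3, so AVC = 92 - 16x + x^2.
dAVC/dx = -16 + 2x = 0 gives x = 8. min AVC = 92 - 16·8 + 8^2 = 28.
So the shutdown price is $28.

$28 per unit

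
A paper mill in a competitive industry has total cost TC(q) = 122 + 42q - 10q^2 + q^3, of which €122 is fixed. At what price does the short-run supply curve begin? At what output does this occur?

€17 per unit, at q = 5

The shutdown price is the minimum of AVC. VC = 42q - 10q^2 + q^3, so AVC = 42 - 10q + q^2.
dAVC/dq = -10 + 2q = 0 gives q = 5. min AVC = 42 - 10·5 + 5^2 = 17.
So the shutdown price is €17.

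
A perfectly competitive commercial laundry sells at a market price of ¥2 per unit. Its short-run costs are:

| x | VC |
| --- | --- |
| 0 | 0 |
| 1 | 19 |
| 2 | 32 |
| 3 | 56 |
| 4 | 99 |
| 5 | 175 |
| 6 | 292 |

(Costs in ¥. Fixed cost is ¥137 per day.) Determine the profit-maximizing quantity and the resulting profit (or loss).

x = 0 (shut down); profit = -¥137

Tabulate TR − TC: x=0: -137; x=1: -154; x=2: -165; x=3: -187; x=4: -228; x=5: -302; x=6: -417.
Profit is highest at x = 0. Equivalently, the lowest AVC in the table is 32/2 ≈ ¥16 at x = 2, and P = ¥2 falls below it — price never covers variable cost, so the firm shuts down and loses only its fixed cost.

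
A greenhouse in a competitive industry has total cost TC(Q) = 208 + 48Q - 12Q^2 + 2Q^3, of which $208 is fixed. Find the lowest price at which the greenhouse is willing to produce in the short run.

$30 per unit

Short-run supply begins at min AVC. From VC = 48Q - 12Q^2 + 2Q^3, AVC = 48 - 12Q + 2Q^2.
At the minimum of AVC, MC = AVC. MC = 48 - 24Q + 6Q^2; setting MC = AVC gives 4Q^2 - 12Q = 0, so Q = 3. min AVC = 30.
The firm shuts down for any P below $30.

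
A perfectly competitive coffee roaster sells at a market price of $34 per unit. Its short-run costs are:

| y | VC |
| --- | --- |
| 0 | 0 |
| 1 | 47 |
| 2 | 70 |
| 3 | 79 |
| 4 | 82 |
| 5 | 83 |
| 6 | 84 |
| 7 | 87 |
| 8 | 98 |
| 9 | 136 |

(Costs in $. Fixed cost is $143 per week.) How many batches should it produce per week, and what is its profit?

Profit at each row (π = 34y − TC): y=0: -143; y=1: -156; y=2: -145; y=3: -120; y=4: -89; y=5: -56; y=6: -23; y=7: 8; y=8: 31; y=9: 27.
Profit is maximized at y = 8. AVC there is 98/8 = $12.25 ≤ P, so producing beats shutting down (which would give -$143).

y = 8; profit = $31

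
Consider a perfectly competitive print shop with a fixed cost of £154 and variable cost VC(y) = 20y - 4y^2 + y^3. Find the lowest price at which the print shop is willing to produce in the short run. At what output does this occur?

£16 per unit, at y = 2

Short-run supply begins at min AVC. From VC = 20y - 4y^2 + y^3, AVC = 20 - 4y + y^2.
dAVC/dy = -4 + 2y = 0 gives y = 2. min AVC = 20 - 4·2 + 2^2 = 16.
So the shutdown price is £16.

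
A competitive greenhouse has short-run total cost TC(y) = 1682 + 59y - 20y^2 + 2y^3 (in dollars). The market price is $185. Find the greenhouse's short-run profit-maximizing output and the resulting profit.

AVC = 59 - 20y + 2y^2 has its minimum $9 at y = 5; price $185 clears that bar, so the firm operates.
With MC = 59 - 40y + 6y^2, P = MC on the upward-sloping part at y* = 9.
TR = 185·9 = 1665. TC = 1682 + 369 = 2051. Profit = 1665 − 2051 = -$386.
That loss of $386 beats the $1682 the firm would lose by shutting down; producing recovers $1296 of fixed cost.

Profit = -$386 at y = 9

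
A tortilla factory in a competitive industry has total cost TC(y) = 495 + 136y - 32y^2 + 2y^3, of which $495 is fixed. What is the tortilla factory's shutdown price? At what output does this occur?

The shutdown price is the minimum of AVC. VC = 136y - 32y^2 + 2y^3, so AVC = 136 - 32y + 2y^2.
dAVC/dy = -32 + 4y = 0 gives y = 8. min AVC = 136 - 32·8 + 2·8^2 = 8.
So the shutdown price is $8.

$8 per unit, at y = 8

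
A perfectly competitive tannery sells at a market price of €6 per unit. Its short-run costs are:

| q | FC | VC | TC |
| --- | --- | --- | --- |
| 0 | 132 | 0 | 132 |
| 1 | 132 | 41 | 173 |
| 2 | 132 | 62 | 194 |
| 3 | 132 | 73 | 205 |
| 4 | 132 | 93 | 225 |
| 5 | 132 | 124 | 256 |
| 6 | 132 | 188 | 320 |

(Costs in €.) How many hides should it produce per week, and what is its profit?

Compute π = P·q − TC at each output: q=0: -132; q=1: -167; q=2: -182; q=3: -187; q=4: -201; q=5: -226; q=6: -284.
Profit is highest at q = 0. Equivalently, the lowest AVC in the table is 93/4 ≈ €23.25 at q = 4, and P = €6 falls below it — price never covers variable cost, so the firm shuts down and loses only its fixed cost.

q = 0 (shut down); profit = -€132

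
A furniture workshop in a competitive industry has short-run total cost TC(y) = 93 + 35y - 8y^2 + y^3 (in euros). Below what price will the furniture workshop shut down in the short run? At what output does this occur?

€19 per unit, at y = 4

The shutdown price is the minimum of AVC. VC = 35y - 8y^2 + y^3, so AVC = 35 - 8y + y^2.
At the minimum of AVC, MC = AVC. MC = 35 - 16y + 3y^2; setting MC = AVC gives 2y^2 - 8y = 0, so y = 4. min AVC = 19.
For P < €19 the firm produces nothing.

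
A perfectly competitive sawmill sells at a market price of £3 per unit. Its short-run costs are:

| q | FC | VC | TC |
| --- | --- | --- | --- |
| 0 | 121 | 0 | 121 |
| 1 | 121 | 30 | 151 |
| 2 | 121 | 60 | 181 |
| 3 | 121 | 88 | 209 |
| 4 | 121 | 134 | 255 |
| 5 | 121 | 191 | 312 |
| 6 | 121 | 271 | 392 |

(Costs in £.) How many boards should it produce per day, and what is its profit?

Profit at each row (π = 3q − TC): q=0: -121; q=1: -148; q=2: -175; q=3: -200; q=4: -243; q=5: -297; q=6: -374.
Profit is highest at q = 0. Equivalently, the lowest AVC in the table is 88/3 ≈ £29.33 at q = 3, and P = £3 falls below it — price never covers variable cost, so the firm shuts down and loses only its fixed cost.

q = 0 (shut down); profit = -£121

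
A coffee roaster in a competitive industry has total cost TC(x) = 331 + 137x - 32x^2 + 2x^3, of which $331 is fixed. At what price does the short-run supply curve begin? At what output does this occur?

$9 per unit, at x = 8

The firm shuts down when price falls below the minimum of average variable cost. AVC = VC/x = 137 - 32x + 2x^2.
At the minimum of AVC, MC = AVC. MC = 137 - 64x + 6x^2; setting MC = AVC gives 4x^2 - 32x = 0, so x = 8. min AVC = 9.
For P < $9 the firm produces nothing.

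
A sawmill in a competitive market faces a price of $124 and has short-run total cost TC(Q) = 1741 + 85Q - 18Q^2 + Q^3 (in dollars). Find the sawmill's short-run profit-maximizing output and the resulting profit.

AVC = 85 - 18Q + Q^2 has its minimum $4 at Q = 9; price $124 clears that bar, so the firm operates.
MC = 85 - 36Q + 3Q^2. Setting P = MC and taking the root on the rising branch gives Q* = 13.
TR = 124·13 = 1612. TC = 1741 + 260 = 2001. Profit = 1612 − 2001 = -$389.
Shutting down would mean losing the fixed cost of $1741, so operating at a loss of $389 is better by $1352.

Profit = -$389 at Q = 13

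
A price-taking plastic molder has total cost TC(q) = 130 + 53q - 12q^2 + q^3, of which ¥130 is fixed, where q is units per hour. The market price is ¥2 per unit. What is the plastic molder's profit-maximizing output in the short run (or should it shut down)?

Strip out fixed cost: VC = 53q - 12q^2 + q^3. Then AVC = 53 - 12q + q^2 and MC = 53 - 24q + 3q^2.
AVC is minimized where dAVC/dq = -12 + 2q = 0, at q = 6; min AVC = 53 - 12·6 + 6^2 = ¥17.
P = ¥2 lies below min AVC = ¥17; no output level covers variable cost.
Shutting down limits the loss to fixed cost, ¥130.

Shut down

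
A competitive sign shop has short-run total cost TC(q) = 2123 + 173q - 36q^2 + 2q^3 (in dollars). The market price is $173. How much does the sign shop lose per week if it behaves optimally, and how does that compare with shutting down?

Profit = -$395 at q = 12

AVC = 173 - 36q + 2q^2 has its minimum $11 at q = 9; price $173 clears that bar, so the firm operates.
MC = 173 - 72q + 6q^2. Setting P = MC and taking the root on the rising branch gives q* = 12.
TR = 173·12 = 2076. TC = 2123 + 348 = 2471. Profit = 2076 − 2471 = -$395.
By producing, the firm covers all variable cost plus $1728 of fixed cost; shutting down would lose the full $2123.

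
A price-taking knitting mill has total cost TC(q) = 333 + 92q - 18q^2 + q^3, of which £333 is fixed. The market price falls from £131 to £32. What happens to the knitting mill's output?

AVC = 92 - 18q + q^2, minimized at q = 9 where min AVC = £11. MC = 92 - 36q + 3q^2.
At P = £131 ≥ min AVC, set P = MC on the rising branch: q = 13.
At P = £32 ≥ min AVC, set P = MC: q = 10. The firm stays open but cuts output.

Output falls from 13 to 10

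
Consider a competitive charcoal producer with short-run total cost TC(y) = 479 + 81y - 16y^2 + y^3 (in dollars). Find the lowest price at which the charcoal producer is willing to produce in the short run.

$17 per unit

Short-run supply begins at min AVC. From VC = 81y - 16y^2 + y^3, AVC = 81 - 16y + y^2.
dAVC/dy = -16 + 2y = 0 gives y = 8. min AVC = 81 - 16·8 + 8^2 = 17.
For P < $17 the firm produces nothing.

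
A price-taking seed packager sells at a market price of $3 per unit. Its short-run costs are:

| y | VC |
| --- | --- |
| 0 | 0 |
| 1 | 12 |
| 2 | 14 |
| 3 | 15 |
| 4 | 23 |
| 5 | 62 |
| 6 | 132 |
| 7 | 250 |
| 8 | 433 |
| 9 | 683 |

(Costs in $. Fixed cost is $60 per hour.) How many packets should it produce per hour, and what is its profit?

y = 0 (shut down); profit = -$60

Tabulate TR − TC: y=0: -60; y=1: -69; y=2: -68; y=3: -66; y=4: -71; y=5: -107; y=6: -174; y=7: -289; y=8: -469; y=9: -716.
Profit is highest at y = 0. Equivalently, the lowest AVC in the table is 15/3 ≈ $5 at y = 3, and P = $3 falls below it — price never covers variable cost, so the firm shuts down and loses only its fixed cost.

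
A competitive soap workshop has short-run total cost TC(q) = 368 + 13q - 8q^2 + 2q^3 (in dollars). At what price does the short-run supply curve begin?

The firm shuts down when price falls below the minimum of average variable cost. AVC = VC/q = 13 - 8q + 2q^2.
dAVC/dq = -8 + 4q = 0 gives q = 2. min AVC = 13 - 8·2 + 2·2^2 = 5.
For P < $5 the firm produces nothing.

$5 per unit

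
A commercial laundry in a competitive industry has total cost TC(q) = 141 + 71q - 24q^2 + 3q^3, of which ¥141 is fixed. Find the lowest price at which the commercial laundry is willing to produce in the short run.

Short-run supply begins at min AVC. From VC = 71q - 24q^2 + 3q^3, AVC = 71 - 24q + 3q^2.
At the minimum of AVC, MC = AVC. MC = 71 - 48q + 9q^2; setting MC = AVC gives 6q^2 - 24q = 0, so q = 4. min AVC = 23.
The firm shuts down for any P below ¥23.

¥23 per unit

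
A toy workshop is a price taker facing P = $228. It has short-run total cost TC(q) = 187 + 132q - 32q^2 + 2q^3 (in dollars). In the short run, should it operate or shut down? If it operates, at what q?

From TC, MC = TC'(q) = 132 - 64q + 6q^2 and AVC = VC/q = 132 - 32q + 2q^2.
AVC hits its minimum where MC = AVC, at q = 8, giving min AVC = 132 - 32·8 + 2·8^2 = $4.
Because $228 ≥ $4, revenue can cover variable cost; the firm operates.
Solving P = MC: -96 - 64q + 6q^2 = 0 ⇒ q = -4/3 or 12. On the upward-sloping branch, q* = 12.
Check: AVC at q = 12 is $36 ≤ P, so revenue covers variable cost.
Profit = P·q − TC = 228·12 − 619 = $2117.

Produce at q = 12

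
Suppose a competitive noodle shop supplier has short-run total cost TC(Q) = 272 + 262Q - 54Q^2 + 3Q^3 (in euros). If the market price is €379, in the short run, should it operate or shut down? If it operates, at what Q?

From TC, MC = TC'(Q) = 262 - 108Q + 9Q^2 and AVC = VC/Q = 262 - 54Q + 3Q^2.
AVC is minimized where dAVC/dQ = -54 + 6Q = 0, at Q = 9; min AVC = 262 - 54·9 + 3·9^2 = €19.
Since P = €379 ≥ min AVC = €19, price covers variable cost and the firm should produce.
P = MC gives -117 - 108Q + 9Q^2 = 0, with roots -1 and 13. Take the larger (rising MC): Q* = 13.
Check: AVC at Q = 13 is €67 ≤ P, so revenue covers variable cost.
Profit = P·Q − TC = 379·13 − 1143 = €3784.

Produce at Q = 13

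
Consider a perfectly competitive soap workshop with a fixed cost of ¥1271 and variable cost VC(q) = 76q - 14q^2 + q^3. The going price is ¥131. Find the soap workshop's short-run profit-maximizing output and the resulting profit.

Profit = -¥303 at q = 11

AVC = 76 - 14q + q^2 has its minimum ¥27 at q = 7; price ¥131 clears that bar, so the firm operates.
With MC = 76 - 28q + 3q^2, P = MC on the upward-sloping part at q* = 11.
TR = 131·11 = 1441. TC = 1271 + 473 = 1744. Profit = 1441 − 1744 = -¥303.
That loss of ¥303 beats the ¥1271 the firm would lose by shutting down; producing recovers ¥968 of fixed cost.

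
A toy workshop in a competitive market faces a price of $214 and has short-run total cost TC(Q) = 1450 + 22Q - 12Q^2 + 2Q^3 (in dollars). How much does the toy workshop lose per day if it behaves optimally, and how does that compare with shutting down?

AVC = 22 - 12Q + 2Q^2; min AVC = $4 at Q = 3. Since P = $214 ≥ min AVC, the firm produces.
With MC = 22 - 24Q + 6Q^2, P = MC on the upward-sloping part at Q* = 8.
TR = 214·8 = 1712. TC = 1450 + 432 = 1882. Profit = 1712 − 1882 = -$170.
That loss of $170 beats the $1450 the firm would lose by shutting down; producing recovers $1280 of fixed cost.

Profit = -$170 at Q = 8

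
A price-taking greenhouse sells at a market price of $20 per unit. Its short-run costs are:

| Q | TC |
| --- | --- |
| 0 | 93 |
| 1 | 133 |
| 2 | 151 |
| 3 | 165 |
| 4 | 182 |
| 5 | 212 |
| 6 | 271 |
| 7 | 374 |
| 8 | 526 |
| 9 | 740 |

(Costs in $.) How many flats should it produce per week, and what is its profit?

Q = 0 (shut down); profit = -$93

Compute π = P·Q − TC at each output: Q=0: -93; Q=1: -113; Q=2: -111; Q=3: -105; Q=4: -102; Q=5: -112; Q=6: -151; Q=7: -234; Q=8: -366; Q=9: -560.
Profit is highest at Q = 0. Equivalently, the lowest AVC in the table is 89/4 ≈ $22.25 at Q = 4, and P = $20 falls below it — price never covers variable cost, so the firm shuts down and loses only its fixed cost.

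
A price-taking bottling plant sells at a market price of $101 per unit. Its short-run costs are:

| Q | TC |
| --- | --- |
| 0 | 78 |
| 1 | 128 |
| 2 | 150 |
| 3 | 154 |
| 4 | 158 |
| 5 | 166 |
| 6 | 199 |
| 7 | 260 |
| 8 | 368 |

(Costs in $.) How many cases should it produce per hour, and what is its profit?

Q = 7; profit = $447

Tabulate TR − TC: Q=0: -78; Q=1: -27; Q=2: 52; Q=3: 149; Q=4: 246; Q=5: 339; Q=6: 407; Q=7: 447; Q=8: 440.
Profit is maximized at Q = 7. AVC there is 182/7 = $26 ≤ P, so producing beats shutting down (which would give -$78).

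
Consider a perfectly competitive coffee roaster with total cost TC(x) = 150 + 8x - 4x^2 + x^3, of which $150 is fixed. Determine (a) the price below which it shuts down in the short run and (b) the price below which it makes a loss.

Shutdown price = $4; break-even price = $43

Shutdown price = min AVC. AVC = 8 - 4x + x^2, with vertex at x = 2 and minimum $4.
ATC = 150/x + 8 - 4x + x^2. Setting dATC/dx = −150/x^2 − 4 + 2x = 0 gives x = 5 (since 2·5^3 − 4·5^2 = 150).
min ATC = 150/5 + 8 − 4·5 + 5^2 = $43. That is the break-even price.
Between these two prices the firm operates at a loss; above $43 it earns a profit.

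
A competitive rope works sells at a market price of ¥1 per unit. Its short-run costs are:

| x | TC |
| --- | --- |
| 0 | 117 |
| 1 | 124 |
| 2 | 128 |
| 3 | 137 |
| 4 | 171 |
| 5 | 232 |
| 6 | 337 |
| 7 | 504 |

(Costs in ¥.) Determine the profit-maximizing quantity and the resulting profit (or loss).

x = 0 (shut down); profit = -¥117

Tabulate TR − TC: x=0: -117; x=1: -123; x=2: -126; x=3: -134; x=4: -167; x=5: -227; x=6: -331; x=7: -497.
Profit is highest at x = 0. Equivalently, the lowest AVC in the table is 11/2 ≈ ¥5.50 at x = 2, and P = ¥1 falls below it — price never covers variable cost, so the firm shuts down and loses only its fixed cost.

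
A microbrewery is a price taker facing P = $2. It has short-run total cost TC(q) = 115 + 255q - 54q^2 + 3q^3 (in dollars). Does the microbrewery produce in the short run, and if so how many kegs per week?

Strip out fixed cost: VC = 255q - 54q^2 + 3q^3. Then AVC = 255 - 54q + 3q^2 and MC = 255 - 108q + 9q^2.
The AVC parabola has its vertex at q = 54/6 = 9, where AVC = 255 - 54·9 + 3·9^2 = $12.
Since P = $2 < min AVC = $12, price fails to cover variable cost at any output.
The firm minimizes its loss by shutting down and losing only its fixed cost of $115.

Shut down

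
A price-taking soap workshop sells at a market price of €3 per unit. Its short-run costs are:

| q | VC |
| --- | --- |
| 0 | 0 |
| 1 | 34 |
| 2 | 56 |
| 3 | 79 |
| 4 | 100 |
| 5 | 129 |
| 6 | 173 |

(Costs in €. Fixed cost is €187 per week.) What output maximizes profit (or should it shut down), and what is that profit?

Profit at each row (π = 3q − TC): q=0: -187; q=1: -218; q=2: -237; q=3: -257; q=4: -275; q=5: -301; q=6: -342.
Profit is highest at q = 0. Equivalently, the lowest AVC in the table is 100/4 ≈ €25 at q = 4, and P = €3 falls below it — price never covers variable cost, so the firm shuts down and loses only its fixed cost.

q = 0 (shut down); profit = -€187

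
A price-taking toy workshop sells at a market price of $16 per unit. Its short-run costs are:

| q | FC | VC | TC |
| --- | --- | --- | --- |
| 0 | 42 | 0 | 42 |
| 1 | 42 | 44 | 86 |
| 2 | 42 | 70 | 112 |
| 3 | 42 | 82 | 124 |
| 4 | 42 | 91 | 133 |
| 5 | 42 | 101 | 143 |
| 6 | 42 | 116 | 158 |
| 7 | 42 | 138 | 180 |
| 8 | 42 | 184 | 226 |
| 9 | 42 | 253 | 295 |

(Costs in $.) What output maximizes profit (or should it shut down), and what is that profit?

Profit at each row (π = 16q − TC): q=0: -42; q=1: -70; q=2: -80; q=3: -76; q=4: -69; q=5: -63; q=6: -62; q=7: -68; q=8: -98; q=9: -151.
Profit is highest at q = 0. Equivalently, the lowest AVC in the table is 116/6 ≈ $19.33 at q = 6, and P = $16 falls below it — price never covers variable cost, so the firm shuts down and loses only its fixed cost.

q = 0 (shut down); profit = -$42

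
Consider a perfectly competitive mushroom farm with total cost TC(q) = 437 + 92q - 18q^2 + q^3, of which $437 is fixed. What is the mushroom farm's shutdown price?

The shutdown price is the minimum of AVC. VC = 92q - 18q^2 + q^3, so AVC = 92 - 18q + q^2.
At the minimum of AVC, MC = AVC. MC = 92 - 36q + 3q^2; setting MC = AVC gives 2q^2 - 18q = 0, so q = 9. min AVC = 11.
For P < $11 the firm produces nothing.

$11 per unit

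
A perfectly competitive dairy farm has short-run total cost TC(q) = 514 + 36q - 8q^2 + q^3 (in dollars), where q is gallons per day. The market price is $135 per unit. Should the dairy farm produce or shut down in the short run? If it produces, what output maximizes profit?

Variable cost is VC = 36q - 8q^2 + q^3, so AVC = VC/q = 36 - 8q + q^2 and MC = dTC/dq = 36 - 16q + 3q^2.
The AVC parabola has its vertex at q = 8/2 = 4, where AVC = 36 - 8·4 + 4^2 = $20.
Since P = $135 ≥ min AVC = $20, price covers variable cost and the firm should produce.
P = MC gives -99 - 16q + 3q^2 = 0, with roots -11/3 and 9. Take the larger (rising MC): q* = 9.
Check: AVC at q = 9 is $45 ≤ P, so revenue covers variable cost.
Profit = P·q − TC = 135·9 − 919 = $296.

Produce at q = 9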